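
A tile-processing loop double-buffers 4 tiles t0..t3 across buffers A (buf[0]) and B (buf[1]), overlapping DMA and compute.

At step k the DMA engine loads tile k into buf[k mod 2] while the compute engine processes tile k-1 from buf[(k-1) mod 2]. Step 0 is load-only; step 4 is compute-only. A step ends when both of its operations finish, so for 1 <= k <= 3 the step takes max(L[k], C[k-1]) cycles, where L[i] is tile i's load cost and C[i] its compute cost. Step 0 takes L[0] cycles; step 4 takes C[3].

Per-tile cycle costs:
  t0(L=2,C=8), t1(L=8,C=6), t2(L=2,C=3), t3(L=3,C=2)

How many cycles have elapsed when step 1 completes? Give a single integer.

k=0 load=t0/2c comp=- wait=2 total=2
k=1 load=t1/8c comp=t0/8c wait=8 total=10
k=2 load=t2/2c comp=t1/6c wait=6 total=16
k=3 load=t3/3c comp=t2/3c wait=3 total=19
k=4 load=- comp=t3/2c wait=2 total=21

end_cycle[1] = 10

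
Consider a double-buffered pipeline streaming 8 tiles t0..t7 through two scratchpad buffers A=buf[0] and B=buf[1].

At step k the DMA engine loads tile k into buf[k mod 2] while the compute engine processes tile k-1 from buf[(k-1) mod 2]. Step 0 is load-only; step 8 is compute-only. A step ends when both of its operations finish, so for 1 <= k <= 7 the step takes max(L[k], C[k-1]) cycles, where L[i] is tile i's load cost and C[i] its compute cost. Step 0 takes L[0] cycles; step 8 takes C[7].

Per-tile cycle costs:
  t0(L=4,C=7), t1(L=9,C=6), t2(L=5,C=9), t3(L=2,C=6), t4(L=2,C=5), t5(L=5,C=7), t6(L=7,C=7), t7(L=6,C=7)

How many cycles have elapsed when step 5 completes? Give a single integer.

end_cycle[5] = 39

k=0 load=t0/4c comp=- wait=4 total=4
k=1 load=t1/9c comp=t0/7c wait=9 total=13
k=2 load=t2/5c comp=t1/6c wait=6 total=19
k=3 load=t3/2c comp=t2/9c wait=9 total=28
k=4 load=t4/2c comp=t3/6c wait=6 total=34
k=5 load=t5/5c comp=t4/5c wait=5 total=39
k=6 load=t6/7c comp=t5/7c wait=7 total=46
k=7 load=t7/6c comp=t6/7c wait=7 total=53
k=8 load=- comp=t7/7c wait=7 total=60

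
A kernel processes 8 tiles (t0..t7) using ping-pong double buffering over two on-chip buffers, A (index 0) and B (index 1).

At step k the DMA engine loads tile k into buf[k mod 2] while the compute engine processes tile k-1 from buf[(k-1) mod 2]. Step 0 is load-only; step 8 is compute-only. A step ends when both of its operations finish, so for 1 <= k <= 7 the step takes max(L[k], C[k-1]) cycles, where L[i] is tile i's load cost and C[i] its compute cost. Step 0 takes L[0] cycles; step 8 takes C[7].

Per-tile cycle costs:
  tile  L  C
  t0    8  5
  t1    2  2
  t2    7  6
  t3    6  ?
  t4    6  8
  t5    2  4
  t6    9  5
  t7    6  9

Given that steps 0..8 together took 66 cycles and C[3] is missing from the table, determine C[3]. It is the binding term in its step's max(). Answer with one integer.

C[3] = 8

step 0 | dur = L[0]=8 = 8
step 1 | dur = max(L[1]=2, C[0]=5) = 5
step 2 | dur = max(L[2]=7, C[1]=2) = 7
step 3 | dur = max(L[3]=6, C[2]=6) = 6
step 4 | dur = max(L[4]=6, C[3]=?) = C[3]  (unknown; binding)
step 5 | dur = max(L[5]=2, C[4]=8) = 8
step 6 | dur = max(L[6]=9, C[5]=4) = 9
step 7 | dur = max(L[7]=6, C[6]=5) = 6
step 8 | dur = C[7]=9 = 9
sum of known step durations = 58
dur[4] = total - known = 66 - 58 = 8
C[3] is the binding max in step 4, so C[3] = dur[4] = 8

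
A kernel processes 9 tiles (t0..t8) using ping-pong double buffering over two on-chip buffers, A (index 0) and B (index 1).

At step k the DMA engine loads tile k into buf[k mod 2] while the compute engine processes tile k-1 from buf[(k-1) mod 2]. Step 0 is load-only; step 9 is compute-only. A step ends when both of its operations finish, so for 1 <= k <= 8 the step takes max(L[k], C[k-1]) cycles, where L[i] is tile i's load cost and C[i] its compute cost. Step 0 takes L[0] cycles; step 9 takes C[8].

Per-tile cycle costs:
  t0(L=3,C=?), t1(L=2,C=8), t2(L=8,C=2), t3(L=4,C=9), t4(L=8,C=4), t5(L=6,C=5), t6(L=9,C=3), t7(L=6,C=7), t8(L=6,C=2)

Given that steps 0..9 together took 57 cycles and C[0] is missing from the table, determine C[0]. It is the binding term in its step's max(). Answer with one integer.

step 0 → dur = L[0]=3 = 3
step 1 → dur = max(L[1]=2, C[0]=?) = C[0]  (unknown; binding)
step 2 → dur = max(L[2]=8, C[1]=8) = 8
step 3 → dur = max(L[3]=4, C[2]=2) = 4
step 4 → dur = max(L[4]=8, C[3]=9) = 9
step 5 → dur = max(L[5]=6, C[4]=4) = 6
step 6 → dur = max(L[6]=9, C[5]=5) = 9
step 7 → dur = max(L[7]=6, C[6]=3) = 6
step 8 → dur = max(L[8]=6, C[7]=7) = 7
step 9 → dur = C[8]=2 = 2
sum of known step durations = 54
dur[1] = total - known = 57 - 54 = 3
C[0] is the binding max in step 1, so C[0] = dur[1] = 3

C[0] = 3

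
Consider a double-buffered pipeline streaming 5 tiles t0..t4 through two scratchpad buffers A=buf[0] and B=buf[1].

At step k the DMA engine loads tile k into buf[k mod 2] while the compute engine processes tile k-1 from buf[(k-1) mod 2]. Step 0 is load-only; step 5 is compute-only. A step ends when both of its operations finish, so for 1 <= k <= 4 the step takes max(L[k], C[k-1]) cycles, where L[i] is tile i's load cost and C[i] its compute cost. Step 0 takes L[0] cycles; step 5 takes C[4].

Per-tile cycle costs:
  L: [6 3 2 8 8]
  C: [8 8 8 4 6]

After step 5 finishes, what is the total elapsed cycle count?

end_cycle[5] = 44

[0] DMA t0→A (6c) ∥ CU idle ⇒ 6c, clock 6
[1] DMA t1→B (3c) ∥ CU A:t0 (8c) ⇒ 8c, clock 14
[2] DMA t2→A (2c) ∥ CU B:t1 (8c) ⇒ 8c, clock 22
[3] DMA t3→B (8c) ∥ CU A:t2 (8c) ⇒ 8c, clock 30
[4] DMA t4→A (8c) ∥ CU B:t3 (4c) ⇒ 8c, clock 38
[5] DMA idle ∥ CU A:t4 (6c) ⇒ 6c, clock 44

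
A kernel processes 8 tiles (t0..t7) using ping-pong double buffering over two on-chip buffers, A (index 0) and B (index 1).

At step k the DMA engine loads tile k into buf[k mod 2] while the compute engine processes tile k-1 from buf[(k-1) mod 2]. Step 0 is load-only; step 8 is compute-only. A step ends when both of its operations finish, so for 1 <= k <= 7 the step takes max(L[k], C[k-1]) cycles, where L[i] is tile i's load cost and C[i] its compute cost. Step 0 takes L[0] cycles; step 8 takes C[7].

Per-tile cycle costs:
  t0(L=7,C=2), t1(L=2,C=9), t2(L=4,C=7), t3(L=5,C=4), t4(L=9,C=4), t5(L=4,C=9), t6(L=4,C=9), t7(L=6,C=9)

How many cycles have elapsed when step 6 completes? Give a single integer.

end_cycle[6] = 47

[0] DMA t0→A (7c) ∥ CU idle ⇒ 7c, clock 7
[1] DMA t1→B (2c) ∥ CU A:t0 (2c) ⇒ 2c, clock 9
[2] DMA t2→A (4c) ∥ CU B:t1 (9c) ⇒ 9c, clock 18
[3] DMA t3→B (5c) ∥ CU A:t2 (7c) ⇒ 7c, clock 25
[4] DMA t4→A (9c) ∥ CU B:t3 (4c) ⇒ 9c, clock 34
[5] DMA t5→B (4c) ∥ CU A:t4 (4c) ⇒ 4c, clock 38
[6] DMA t6→A (4c) ∥ CU B:t5 (9c) ⇒ 9c, clock 47
[7] DMA t7→B (6c) ∥ CU A:t6 (9c) ⇒ 9c, clock 56
[8] DMA idle ∥ CU B:t7 (9c) ⇒ 9c, clock 65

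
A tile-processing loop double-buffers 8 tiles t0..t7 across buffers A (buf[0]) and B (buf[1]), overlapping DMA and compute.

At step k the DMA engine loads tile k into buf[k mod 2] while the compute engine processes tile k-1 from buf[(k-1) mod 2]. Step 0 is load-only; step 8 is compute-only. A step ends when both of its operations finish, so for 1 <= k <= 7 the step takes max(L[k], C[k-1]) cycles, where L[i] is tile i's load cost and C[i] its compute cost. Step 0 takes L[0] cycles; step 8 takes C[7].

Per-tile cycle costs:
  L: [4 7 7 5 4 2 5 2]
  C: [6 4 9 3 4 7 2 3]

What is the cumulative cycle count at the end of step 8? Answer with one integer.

end_cycle[8] = 47

k=0 load=t0/4c comp=- wait=4 total=4
k=1 load=t1/7c comp=t0/6c wait=7 total=11
k=2 load=t2/7c comp=t1/4c wait=7 total=18
k=3 load=t3/5c comp=t2/9c wait=9 total=27
k=4 load=t4/4c comp=t3/3c wait=4 total=31
k=5 load=t5/2c comp=t4/4c wait=4 total=35
k=6 load=t6/5c comp=t5/7c wait=7 total=42
k=7 load=t7/2c comp=t6/2c wait=2 total=44
k=8 load=- comp=t7/3c wait=3 total=47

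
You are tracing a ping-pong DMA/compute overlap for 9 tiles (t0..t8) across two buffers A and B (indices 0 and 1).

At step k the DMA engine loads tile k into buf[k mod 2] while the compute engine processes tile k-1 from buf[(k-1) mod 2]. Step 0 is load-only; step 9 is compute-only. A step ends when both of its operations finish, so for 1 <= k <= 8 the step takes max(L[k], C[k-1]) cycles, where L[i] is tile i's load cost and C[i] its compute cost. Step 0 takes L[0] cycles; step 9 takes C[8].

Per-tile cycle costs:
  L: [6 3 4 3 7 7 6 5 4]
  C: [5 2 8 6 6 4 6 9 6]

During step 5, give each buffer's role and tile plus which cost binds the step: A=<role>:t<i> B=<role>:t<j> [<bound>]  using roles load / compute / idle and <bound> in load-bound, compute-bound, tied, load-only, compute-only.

step 5: A=compute:t4 B=load:t5 [load-bound]

[0] DMA t0→A (6c) ∥ CU idle ⇒ 6c, clock 6
[1] DMA t1→B (3c) ∥ CU A:t0 (5c) ⇒ 5c, clock 11
[2] DMA t2→A (4c) ∥ CU B:t1 (2c) ⇒ 4c, clock 15
[3] DMA t3→B (3c) ∥ CU A:t2 (8c) ⇒ 8c, clock 23
[4] DMA t4→A (7c) ∥ CU B:t3 (6c) ⇒ 7c, clock 30
[5] DMA t5→B (7c) ∥ CU A:t4 (6c) ⇒ 7c, clock 37
[6] DMA t6→A (6c) ∥ CU B:t5 (4c) ⇒ 6c, clock 43
[7] DMA t7→B (5c) ∥ CU A:t6 (6c) ⇒ 6c, clock 49
[8] DMA t8→A (4c) ∥ CU B:t7 (9c) ⇒ 9c, clock 58
[9] DMA idle ∥ CU A:t8 (6c) ⇒ 6c, clock 64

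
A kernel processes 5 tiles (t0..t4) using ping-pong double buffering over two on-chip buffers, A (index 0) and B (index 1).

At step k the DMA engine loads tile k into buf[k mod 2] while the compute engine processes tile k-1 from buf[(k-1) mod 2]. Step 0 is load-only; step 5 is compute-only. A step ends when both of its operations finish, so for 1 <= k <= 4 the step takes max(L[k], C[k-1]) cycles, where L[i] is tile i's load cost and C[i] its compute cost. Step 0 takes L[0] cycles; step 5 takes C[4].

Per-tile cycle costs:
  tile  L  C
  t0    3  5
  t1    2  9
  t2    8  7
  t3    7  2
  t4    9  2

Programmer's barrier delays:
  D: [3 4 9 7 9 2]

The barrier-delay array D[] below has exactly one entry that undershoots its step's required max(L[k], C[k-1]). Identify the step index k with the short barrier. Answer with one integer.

k=0 barrier L[0]=3→3c, D[0]=3 ok
k=1 barrier max(L[1]=2,C[0]=5)→5c, D[1]=4 SHORT
k=2 barrier max(L[2]=8,C[1]=9)→9c, D[2]=9 ok
k=3 barrier max(L[3]=7,C[2]=7)→7c, D[3]=7 ok
k=4 barrier max(L[4]=9,C[3]=2)→9c, D[4]=9 ok
k=5 barrier C[4]=2→2c, D[5]=2 ok

hazard at step 1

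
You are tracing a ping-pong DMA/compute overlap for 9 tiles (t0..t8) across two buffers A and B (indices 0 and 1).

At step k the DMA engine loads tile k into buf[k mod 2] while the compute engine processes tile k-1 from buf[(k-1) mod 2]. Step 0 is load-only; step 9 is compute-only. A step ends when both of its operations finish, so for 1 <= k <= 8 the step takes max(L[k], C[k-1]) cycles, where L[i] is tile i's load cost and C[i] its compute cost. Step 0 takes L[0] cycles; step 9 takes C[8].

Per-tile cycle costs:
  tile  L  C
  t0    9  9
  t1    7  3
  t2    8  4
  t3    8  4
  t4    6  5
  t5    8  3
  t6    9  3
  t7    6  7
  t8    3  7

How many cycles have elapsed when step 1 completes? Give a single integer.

step 0: L[0]=9 → dur=9, Σ=9 | A=load:t0 B=idle [load-only]
step 1: L[1]=7 C[0]=9 → dur=9, Σ=18 | A=compute:t0 B=load:t1 [compute-bound]
step 2: L[2]=8 C[1]=3 → dur=8, Σ=26 | A=load:t2 B=compute:t1 [load-bound]
step 3: L[3]=8 C[2]=4 → dur=8, Σ=34 | A=compute:t2 B=load:t3 [load-bound]
step 4: L[4]=6 C[3]=4 → dur=6, Σ=40 | A=load:t4 B=compute:t3 [load-bound]
step 5: L[5]=8 C[4]=5 → dur=8, Σ=48 | A=compute:t4 B=load:t5 [load-bound]
step 6: L[6]=9 C[5]=3 → dur=9, Σ=57 | A=load:t6 B=compute:t5 [load-bound]
step 7: L[7]=6 C[6]=3 → dur=6, Σ=63 | A=compute:t6 B=load:t7 [load-bound]
step 8: L[8]=3 C[7]=7 → dur=7, Σ=70 | A=load:t8 B=compute:t7 [compute-bound]
step 9: C[8]=7 → dur=7, Σ=77 | A=compute:t8 B=idle [compute-only]

end_cycle[1] = 18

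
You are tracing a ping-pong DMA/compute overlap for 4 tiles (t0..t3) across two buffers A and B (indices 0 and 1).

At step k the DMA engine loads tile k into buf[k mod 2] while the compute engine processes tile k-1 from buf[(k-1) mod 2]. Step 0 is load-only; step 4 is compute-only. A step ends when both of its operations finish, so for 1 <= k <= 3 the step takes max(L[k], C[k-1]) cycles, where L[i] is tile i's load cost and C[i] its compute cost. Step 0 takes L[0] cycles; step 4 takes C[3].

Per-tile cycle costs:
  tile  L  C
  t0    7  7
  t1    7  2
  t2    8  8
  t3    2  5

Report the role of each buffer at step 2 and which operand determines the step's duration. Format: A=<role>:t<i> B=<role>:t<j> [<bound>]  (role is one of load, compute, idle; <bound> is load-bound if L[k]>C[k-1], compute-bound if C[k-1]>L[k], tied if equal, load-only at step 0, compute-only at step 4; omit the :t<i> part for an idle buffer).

  0. 7=7c; end=7; A:t0 B:-
  1. max(7,7)=7c; end=14; A:t0 B:t1
  2. max(8,2)=8c; end=22; A:t2 B:t1
  3. max(2,8)=8c; end=30; A:t2 B:t3
  4. 5=5c; end=35; A:t2 B:t3

step 2: A=load:t2 B=compute:t1 [load-bound]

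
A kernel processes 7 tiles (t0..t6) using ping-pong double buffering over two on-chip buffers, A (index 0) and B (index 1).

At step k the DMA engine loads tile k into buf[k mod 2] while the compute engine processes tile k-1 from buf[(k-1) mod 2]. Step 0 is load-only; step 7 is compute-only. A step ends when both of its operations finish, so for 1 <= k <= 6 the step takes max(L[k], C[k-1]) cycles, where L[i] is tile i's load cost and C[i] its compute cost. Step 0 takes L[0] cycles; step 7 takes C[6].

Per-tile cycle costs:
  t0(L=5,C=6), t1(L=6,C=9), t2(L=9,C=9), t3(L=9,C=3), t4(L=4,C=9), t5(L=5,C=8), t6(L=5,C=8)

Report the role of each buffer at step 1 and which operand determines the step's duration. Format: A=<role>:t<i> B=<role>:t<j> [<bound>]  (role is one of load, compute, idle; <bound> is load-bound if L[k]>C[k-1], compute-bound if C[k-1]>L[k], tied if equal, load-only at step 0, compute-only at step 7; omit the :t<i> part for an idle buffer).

step 0: L[0]=5 → dur=5, Σ=5 | A=load:t0 B=idle [load-only]
step 1: L[1]=6 C[0]=6 → dur=6, Σ=11 | A=compute:t0 B=load:t1 [tied]
step 2: L[2]=9 C[1]=9 → dur=9, Σ=20 | A=load:t2 B=compute:t1 [tied]
step 3: L[3]=9 C[2]=9 → dur=9, Σ=29 | A=compute:t2 B=load:t3 [tied]
step 4: L[4]=4 C[3]=3 → dur=4, Σ=33 | A=load:t4 B=compute:t3 [load-bound]
step 5: L[5]=5 C[4]=9 → dur=9, Σ=42 | A=compute:t4 B=load:t5 [compute-bound]
step 6: L[6]=5 C[5]=8 → dur=8, Σ=50 | A=load:t6 B=compute:t5 [compute-bound]
step 7: C[6]=8 → dur=8, Σ=58 | A=compute:t6 B=idle [compute-only]

step 1: A=compute:t0 B=load:t1 [tied]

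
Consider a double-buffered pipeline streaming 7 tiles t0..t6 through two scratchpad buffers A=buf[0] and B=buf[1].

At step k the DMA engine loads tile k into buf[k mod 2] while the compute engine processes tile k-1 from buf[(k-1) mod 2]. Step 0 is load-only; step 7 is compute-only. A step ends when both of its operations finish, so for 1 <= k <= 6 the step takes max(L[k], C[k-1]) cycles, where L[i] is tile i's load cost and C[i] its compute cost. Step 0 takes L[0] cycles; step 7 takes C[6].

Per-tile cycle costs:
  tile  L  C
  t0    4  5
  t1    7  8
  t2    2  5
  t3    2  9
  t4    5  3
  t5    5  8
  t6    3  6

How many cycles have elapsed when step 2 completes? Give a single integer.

step 0: L[0]=4 → dur=4, Σ=4 | A=load:t0 B=idle [load-only]
step 1: L[1]=7 C[0]=5 → dur=7, Σ=11 | A=compute:t0 B=load:t1 [load-bound]
step 2: L[2]=2 C[1]=8 → dur=8, Σ=19 | A=load:t2 B=compute:t1 [compute-bound]
step 3: L[3]=2 C[2]=5 → dur=5, Σ=24 | A=compute:t2 B=load:t3 [compute-bound]
step 4: L[4]=5 C[3]=9 → dur=9, Σ=33 | A=load:t4 B=compute:t3 [compute-bound]
step 5: L[5]=5 C[4]=3 → dur=5, Σ=38 | A=compute:t4 B=load:t5 [load-bound]
step 6: L[6]=3 C[5]=8 → dur=8, Σ=46 | A=load:t6 B=compute:t5 [compute-bound]
step 7: C[6]=6 → dur=6, Σ=52 | A=compute:t6 B=idle [compute-only]

end_cycle[2] = 19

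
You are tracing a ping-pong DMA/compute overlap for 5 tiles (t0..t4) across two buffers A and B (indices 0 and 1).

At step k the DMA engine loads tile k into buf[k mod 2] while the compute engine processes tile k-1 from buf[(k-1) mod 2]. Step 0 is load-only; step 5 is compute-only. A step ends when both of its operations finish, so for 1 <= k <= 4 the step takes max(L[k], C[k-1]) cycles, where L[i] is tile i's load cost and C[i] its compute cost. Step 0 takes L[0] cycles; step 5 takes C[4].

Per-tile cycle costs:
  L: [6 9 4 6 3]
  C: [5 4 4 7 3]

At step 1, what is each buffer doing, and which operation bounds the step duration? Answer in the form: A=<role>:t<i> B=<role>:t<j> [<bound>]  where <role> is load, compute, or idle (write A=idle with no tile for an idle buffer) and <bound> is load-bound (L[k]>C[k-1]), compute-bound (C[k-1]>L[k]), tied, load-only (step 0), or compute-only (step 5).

[0] DMA t0→A (6c) ∥ CU idle ⇒ 6c, clock 6
[1] DMA t1→B (9c) ∥ CU A:t0 (5c) ⇒ 9c, clock 15
[2] DMA t2→A (4c) ∥ CU B:t1 (4c) ⇒ 4c, clock 19
[3] DMA t3→B (6c) ∥ CU A:t2 (4c) ⇒ 6c, clock 25
[4] DMA t4→A (3c) ∥ CU B:t3 (7c) ⇒ 7c, clock 32
[5] DMA idle ∥ CU A:t4 (3c) ⇒ 3c, clock 35

step 1: A=compute:t0 B=load:t1 [load-bound]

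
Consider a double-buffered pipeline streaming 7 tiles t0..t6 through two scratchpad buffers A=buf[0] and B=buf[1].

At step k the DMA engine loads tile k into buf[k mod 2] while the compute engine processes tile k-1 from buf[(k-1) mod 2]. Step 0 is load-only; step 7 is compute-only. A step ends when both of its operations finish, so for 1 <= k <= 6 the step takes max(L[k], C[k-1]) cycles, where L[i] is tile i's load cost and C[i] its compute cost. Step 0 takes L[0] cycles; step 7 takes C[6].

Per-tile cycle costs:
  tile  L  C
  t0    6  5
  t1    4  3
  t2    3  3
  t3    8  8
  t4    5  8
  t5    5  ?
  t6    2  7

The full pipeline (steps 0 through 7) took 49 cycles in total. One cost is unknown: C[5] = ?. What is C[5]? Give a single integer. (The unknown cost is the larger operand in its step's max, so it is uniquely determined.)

step 0 = dur = L[0]=6 = 6
step 1 = dur = max(L[1]=4, C[0]=5) = 5
step 2 = dur = max(L[2]=3, C[1]=3) = 3
step 3 = dur = max(L[3]=8, C[2]=3) = 8
step 4 = dur = max(L[4]=5, C[3]=8) = 8
step 5 = dur = max(L[5]=5, C[4]=8) = 8
step 6 = dur = max(L[6]=2, C[5]=?) = C[5]  (unknown; binding)
step 7 = dur = C[6]=7 = 7
sum of known step durations = 45
dur[6] = total - known = 49 - 45 = 4
C[5] is the binding max in step 6, so C[5] = dur[6] = 4

C[5] = 4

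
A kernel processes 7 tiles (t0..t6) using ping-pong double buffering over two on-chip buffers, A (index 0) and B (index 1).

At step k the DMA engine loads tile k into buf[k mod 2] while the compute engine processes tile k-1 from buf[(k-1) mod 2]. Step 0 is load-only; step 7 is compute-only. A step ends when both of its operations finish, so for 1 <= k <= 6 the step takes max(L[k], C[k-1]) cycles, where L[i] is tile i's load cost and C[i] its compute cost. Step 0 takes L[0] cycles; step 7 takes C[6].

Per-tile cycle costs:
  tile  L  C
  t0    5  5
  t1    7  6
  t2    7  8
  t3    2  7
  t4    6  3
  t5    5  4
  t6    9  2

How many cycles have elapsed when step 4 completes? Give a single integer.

  0. 5=5c; end=5; A:t0 B:-
  1. max(7,5)=7c; end=12; A:t0 B:t1
  2. max(7,6)=7c; end=19; A:t2 B:t1
  3. max(2,8)=8c; end=27; A:t2 B:t3
  4. max(6,7)=7c; end=34; A:t4 B:t3
  5. max(5,3)=5c; end=39; A:t4 B:t5
  6. max(9,4)=9c; end=48; A:t6 B:t5
  7. 2=2c; end=50; A:t6 B:t5

end_cycle[4] = 34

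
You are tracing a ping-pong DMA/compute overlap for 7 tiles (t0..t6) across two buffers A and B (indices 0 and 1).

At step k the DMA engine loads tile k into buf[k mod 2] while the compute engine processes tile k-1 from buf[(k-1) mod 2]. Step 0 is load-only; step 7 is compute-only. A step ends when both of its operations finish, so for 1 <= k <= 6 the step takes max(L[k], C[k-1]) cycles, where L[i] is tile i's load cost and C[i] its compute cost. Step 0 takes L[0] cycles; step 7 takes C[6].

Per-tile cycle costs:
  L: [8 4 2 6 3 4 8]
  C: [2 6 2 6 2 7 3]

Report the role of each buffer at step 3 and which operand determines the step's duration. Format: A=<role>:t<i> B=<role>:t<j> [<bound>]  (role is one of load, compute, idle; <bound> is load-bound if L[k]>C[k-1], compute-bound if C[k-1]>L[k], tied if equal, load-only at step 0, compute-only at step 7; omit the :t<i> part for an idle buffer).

step 3: A=compute:t2 B=load:t3 [load-bound]

  0. 8=8c; end=8; A:t0 B:-
  1. max(4,2)=4c; end=12; A:t0 B:t1
  2. max(2,6)=6c; end=18; A:t2 B:t1
  3. max(6,2)=6c; end=24; A:t2 B:t3
  4. max(3,6)=6c; end=30; A:t4 B:t3
  5. max(4,2)=4c; end=34; A:t4 B:t5
  6. max(8,7)=8c; end=42; A:t6 B:t5
  7. 3=3c; end=45; A:t6 B:t5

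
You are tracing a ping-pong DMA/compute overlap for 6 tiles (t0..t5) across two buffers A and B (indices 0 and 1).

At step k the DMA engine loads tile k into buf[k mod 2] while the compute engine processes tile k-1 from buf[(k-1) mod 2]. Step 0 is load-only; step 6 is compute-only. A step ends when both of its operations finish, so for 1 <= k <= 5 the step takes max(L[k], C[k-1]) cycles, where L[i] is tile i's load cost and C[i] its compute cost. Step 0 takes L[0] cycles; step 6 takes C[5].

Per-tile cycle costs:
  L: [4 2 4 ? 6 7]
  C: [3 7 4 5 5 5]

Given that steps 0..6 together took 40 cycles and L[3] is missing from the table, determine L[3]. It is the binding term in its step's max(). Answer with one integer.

L[3] = 8

step 0 = dur = L[0]=4 = 4
step 1 = dur = max(L[1]=2, C[0]=3) = 3
step 2 = dur = max(L[2]=4, C[1]=7) = 7
step 3 = dur = max(L[3]=?, C[2]=4) = L[3]  (unknown; binding)
step 4 = dur = max(L[4]=6, C[3]=5) = 6
step 5 = dur = max(L[5]=7, C[4]=5) = 7
step 6 = dur = C[5]=5 = 5
sum of known step durations = 32
dur[3] = total - known = 40 - 32 = 8
L[3] is the binding max in step 3, so L[3] = dur[3] = 8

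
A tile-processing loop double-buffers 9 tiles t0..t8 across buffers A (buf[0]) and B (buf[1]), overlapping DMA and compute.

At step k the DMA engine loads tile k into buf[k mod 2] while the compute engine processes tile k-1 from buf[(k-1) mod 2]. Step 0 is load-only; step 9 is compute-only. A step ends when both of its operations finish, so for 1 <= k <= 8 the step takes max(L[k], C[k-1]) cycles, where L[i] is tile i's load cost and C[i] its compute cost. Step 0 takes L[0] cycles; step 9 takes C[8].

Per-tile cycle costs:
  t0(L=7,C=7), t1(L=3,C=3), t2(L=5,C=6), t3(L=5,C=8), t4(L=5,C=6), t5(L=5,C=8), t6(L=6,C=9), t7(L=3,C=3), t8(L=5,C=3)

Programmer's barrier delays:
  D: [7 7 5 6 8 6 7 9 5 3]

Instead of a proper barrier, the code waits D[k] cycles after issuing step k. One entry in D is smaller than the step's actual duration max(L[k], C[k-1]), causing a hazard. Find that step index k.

hazard at step 6

[0] required=L[0]=7=7 vs D=7 ok
[1] required=max(L[1]=3,C[0]=7)=7 vs D=7 ok
[2] required=max(L[2]=5,C[1]=3)=5 vs D=5 ok
[3] required=max(L[3]=5,C[2]=6)=6 vs D=6 ok
[4] required=max(L[4]=5,C[3]=8)=8 vs D=8 ok
[5] required=max(L[5]=5,C[4]=6)=6 vs D=6 ok
[6] required=max(L[6]=6,C[5]=8)=8 vs D=7 SHORT
[7] required=max(L[7]=3,C[6]=9)=9 vs D=9 ok
[8] required=max(L[8]=5,C[7]=3)=5 vs D=5 ok
[9] required=C[8]=3=3 vs D=3 ok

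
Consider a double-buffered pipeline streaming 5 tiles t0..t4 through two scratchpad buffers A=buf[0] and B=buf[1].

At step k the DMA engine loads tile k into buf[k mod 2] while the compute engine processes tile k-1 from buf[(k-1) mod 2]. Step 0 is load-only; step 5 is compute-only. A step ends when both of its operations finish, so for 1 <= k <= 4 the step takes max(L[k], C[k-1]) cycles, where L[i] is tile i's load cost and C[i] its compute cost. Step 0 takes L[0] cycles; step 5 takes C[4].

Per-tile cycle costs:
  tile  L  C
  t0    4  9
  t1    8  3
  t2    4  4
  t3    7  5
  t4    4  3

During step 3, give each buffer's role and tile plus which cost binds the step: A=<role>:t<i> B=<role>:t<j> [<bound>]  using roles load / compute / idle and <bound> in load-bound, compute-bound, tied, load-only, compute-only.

step 3: A=compute:t2 B=load:t3 [load-bound]

[0] DMA t0→A (4c) ∥ CU idle ⇒ 4c, clock 4
[1] DMA t1→B (8c) ∥ CU A:t0 (9c) ⇒ 9c, clock 13
[2] DMA t2→A (4c) ∥ CU B:t1 (3c) ⇒ 4c, clock 17
[3] DMA t3→B (7c) ∥ CU A:t2 (4c) ⇒ 7c, clock 24
[4] DMA t4→A (4c) ∥ CU B:t3 (5c) ⇒ 5c, clock 29
[5] DMA idle ∥ CU A:t4 (3c) ⇒ 3c, clock 32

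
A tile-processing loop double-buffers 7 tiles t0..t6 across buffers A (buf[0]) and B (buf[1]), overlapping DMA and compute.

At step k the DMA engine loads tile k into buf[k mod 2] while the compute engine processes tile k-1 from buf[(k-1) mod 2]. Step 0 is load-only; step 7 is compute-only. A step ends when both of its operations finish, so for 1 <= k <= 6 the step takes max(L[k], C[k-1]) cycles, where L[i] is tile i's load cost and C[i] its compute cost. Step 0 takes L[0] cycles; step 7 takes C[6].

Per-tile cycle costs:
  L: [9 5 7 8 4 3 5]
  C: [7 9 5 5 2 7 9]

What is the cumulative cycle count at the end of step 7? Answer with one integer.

end_cycle[7] = 57

[0] DMA t0→A (9c) ∥ CU idle ⇒ 9c, clock 9
[1] DMA t1→B (5c) ∥ CU A:t0 (7c) ⇒ 7c, clock 16
[2] DMA t2→A (7c) ∥ CU B:t1 (9c) ⇒ 9c, clock 25
[3] DMA t3→B (8c) ∥ CU A:t2 (5c) ⇒ 8c, clock 33
[4] DMA t4→A (4c) ∥ CU B:t3 (5c) ⇒ 5c, clock 38
[5] DMA t5→B (3c) ∥ CU A:t4 (2c) ⇒ 3c, clock 41
[6] DMA t6→A (5c) ∥ CU B:t5 (7c) ⇒ 7c, clock 48
[7] DMA idle ∥ CU A:t6 (9c) ⇒ 9c, clock 57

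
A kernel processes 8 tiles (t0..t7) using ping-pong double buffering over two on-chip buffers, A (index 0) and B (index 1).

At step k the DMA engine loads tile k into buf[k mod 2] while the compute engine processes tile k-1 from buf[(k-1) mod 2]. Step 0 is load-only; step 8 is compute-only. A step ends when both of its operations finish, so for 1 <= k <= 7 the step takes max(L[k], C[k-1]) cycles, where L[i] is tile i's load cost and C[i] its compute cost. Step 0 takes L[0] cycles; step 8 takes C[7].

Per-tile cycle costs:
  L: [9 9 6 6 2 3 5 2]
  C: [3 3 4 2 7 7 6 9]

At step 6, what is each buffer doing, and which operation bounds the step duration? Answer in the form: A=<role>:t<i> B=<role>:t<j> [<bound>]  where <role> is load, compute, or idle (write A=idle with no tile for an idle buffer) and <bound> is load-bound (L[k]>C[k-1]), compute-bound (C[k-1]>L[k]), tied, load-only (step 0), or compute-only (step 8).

step 6: A=load:t6 B=compute:t5 [compute-bound]

k=0 load=t0/9c comp=- wait=9 total=9
k=1 load=t1/9c comp=t0/3c wait=9 total=18
k=2 load=t2/6c comp=t1/3c wait=6 total=24
k=3 load=t3/6c comp=t2/4c wait=6 total=30
k=4 load=t4/2c comp=t3/2c wait=2 total=32
k=5 load=t5/3c comp=t4/7c wait=7 total=39
k=6 load=t6/5c comp=t5/7c wait=7 total=46
k=7 load=t7/2c comp=t6/6c wait=6 total=52
k=8 load=- comp=t7/9c wait=9 total=61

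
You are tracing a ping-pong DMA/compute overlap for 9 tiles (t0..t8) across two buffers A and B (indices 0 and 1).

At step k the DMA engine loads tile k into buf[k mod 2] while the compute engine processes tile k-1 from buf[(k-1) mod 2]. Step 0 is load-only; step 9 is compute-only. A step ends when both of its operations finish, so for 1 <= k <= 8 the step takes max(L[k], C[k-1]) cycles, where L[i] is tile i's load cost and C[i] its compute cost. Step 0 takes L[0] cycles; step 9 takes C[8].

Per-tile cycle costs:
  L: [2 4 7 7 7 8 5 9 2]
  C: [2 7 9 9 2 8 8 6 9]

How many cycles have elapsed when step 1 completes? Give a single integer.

k=0 load=t0/2c comp=- wait=2 total=2
k=1 load=t1/4c comp=t0/2c wait=4 total=6
k=2 load=t2/7c comp=t1/7c wait=7 total=13
k=3 load=t3/7c comp=t2/9c wait=9 total=22
k=4 load=t4/7c comp=t3/9c wait=9 total=31
k=5 load=t5/8c comp=t4/2c wait=8 total=39
k=6 load=t6/5c comp=t5/8c wait=8 total=47
k=7 load=t7/9c comp=t6/8c wait=9 total=56
k=8 load=t8/2c comp=t7/6c wait=6 total=62
k=9 load=- comp=t8/9c wait=9 total=71

end_cycle[1] = 6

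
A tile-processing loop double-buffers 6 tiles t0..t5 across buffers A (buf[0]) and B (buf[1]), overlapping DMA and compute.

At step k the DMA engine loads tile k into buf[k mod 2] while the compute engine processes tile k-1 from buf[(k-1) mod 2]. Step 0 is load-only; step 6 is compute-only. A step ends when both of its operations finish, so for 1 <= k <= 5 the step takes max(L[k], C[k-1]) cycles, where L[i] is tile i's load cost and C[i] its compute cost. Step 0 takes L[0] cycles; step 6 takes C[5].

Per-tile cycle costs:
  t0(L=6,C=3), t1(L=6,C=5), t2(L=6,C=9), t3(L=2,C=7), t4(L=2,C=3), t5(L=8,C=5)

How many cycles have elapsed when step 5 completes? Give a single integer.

end_cycle[5] = 42

[0] DMA t0→A (6c) ∥ CU idle ⇒ 6c, clock 6
[1] DMA t1→B (6c) ∥ CU A:t0 (3c) ⇒ 6c, clock 12
[2] DMA t2→A (6c) ∥ CU B:t1 (5c) ⇒ 6c, clock 18
[3] DMA t3→B (2c) ∥ CU A:t2 (9c) ⇒ 9c, clock 27
[4] DMA t4→A (2c) ∥ CU B:t3 (7c) ⇒ 7c, clock 34
[5] DMA t5→B (8c) ∥ CU A:t4 (3c) ⇒ 8c, clock 42
[6] DMA idle ∥ CU B:t5 (5c) ⇒ 5c, clock 47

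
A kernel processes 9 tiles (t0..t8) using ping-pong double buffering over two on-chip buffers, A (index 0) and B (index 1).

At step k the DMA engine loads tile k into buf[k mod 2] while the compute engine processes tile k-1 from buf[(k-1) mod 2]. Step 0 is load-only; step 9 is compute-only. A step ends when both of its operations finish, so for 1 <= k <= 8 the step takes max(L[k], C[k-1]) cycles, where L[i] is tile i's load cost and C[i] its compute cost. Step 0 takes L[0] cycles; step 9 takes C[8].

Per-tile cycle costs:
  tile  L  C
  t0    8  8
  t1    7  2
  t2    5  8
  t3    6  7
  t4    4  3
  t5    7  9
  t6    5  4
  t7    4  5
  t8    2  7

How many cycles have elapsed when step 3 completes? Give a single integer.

k=0 load=t0/8c comp=- wait=8 total=8
k=1 load=t1/7c comp=t0/8c wait=8 total=16
k=2 load=t2/5c comp=t1/2c wait=5 total=21
k=3 load=t3/6c comp=t2/8c wait=8 total=29
k=4 load=t4/4c comp=t3/7c wait=7 total=36
k=5 load=t5/7c comp=t4/3c wait=7 total=43
k=6 load=t6/5c comp=t5/9c wait=9 total=52
k=7 load=t7/4c comp=t6/4c wait=4 total=56
k=8 load=t8/2c comp=t7/5c wait=5 total=61
k=9 load=- comp=t8/7c wait=7 total=68

end_cycle[3] = 29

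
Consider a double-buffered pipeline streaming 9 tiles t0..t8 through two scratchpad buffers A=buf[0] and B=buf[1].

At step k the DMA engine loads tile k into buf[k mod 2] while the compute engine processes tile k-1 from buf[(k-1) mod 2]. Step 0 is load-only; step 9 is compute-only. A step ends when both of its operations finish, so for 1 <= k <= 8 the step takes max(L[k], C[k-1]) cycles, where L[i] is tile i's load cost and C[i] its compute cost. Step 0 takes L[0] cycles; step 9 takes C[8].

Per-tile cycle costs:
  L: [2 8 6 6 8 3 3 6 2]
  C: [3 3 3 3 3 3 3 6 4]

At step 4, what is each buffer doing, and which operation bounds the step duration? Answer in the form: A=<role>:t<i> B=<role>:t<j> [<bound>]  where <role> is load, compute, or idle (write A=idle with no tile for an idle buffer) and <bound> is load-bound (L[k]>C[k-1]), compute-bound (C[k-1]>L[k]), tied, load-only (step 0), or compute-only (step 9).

k=0 load=t0/2c comp=- wait=2 total=2
k=1 load=t1/8c comp=t0/3c wait=8 total=10
k=2 load=t2/6c comp=t1/3c wait=6 total=16
k=3 load=t3/6c comp=t2/3c wait=6 total=22
k=4 load=t4/8c comp=t3/3c wait=8 total=30
k=5 load=t5/3c comp=t4/3c wait=3 total=33
k=6 load=t6/3c comp=t5/3c wait=3 total=36
k=7 load=t7/6c comp=t6/3c wait=6 total=42
k=8 load=t8/2c comp=t7/6c wait=6 total=48
k=9 load=- comp=t8/4c wait=4 total=52

step 4: A=load:t4 B=compute:t3 [load-bound]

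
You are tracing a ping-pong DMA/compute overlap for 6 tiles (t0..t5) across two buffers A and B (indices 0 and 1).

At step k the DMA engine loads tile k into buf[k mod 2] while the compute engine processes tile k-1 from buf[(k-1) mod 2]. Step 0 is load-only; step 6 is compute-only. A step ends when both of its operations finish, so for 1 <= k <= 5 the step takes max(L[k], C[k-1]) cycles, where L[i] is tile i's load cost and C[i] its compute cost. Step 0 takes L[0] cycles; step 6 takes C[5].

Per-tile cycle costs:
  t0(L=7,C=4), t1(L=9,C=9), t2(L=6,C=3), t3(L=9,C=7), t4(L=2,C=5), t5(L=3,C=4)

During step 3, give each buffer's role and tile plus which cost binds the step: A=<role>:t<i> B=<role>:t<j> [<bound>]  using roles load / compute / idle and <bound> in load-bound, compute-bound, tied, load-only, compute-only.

[0] DMA t0→A (7c) ∥ CU idle ⇒ 7c, clock 7
[1] DMA t1→B (9c) ∥ CU A:t0 (4c) ⇒ 9c, clock 16
[2] DMA t2→A (6c) ∥ CU B:t1 (9c) ⇒ 9c, clock 25
[3] DMA t3→B (9c) ∥ CU A:t2 (3c) ⇒ 9c, clock 34
[4] DMA t4→A (2c) ∥ CU B:t3 (7c) ⇒ 7c, clock 41
[5] DMA t5→B (3c) ∥ CU A:t4 (5c) ⇒ 5c, clock 46
[6] DMA idle ∥ CU B:t5 (4c) ⇒ 4c, clock 50

step 3: A=compute:t2 B=load:t3 [load-bound]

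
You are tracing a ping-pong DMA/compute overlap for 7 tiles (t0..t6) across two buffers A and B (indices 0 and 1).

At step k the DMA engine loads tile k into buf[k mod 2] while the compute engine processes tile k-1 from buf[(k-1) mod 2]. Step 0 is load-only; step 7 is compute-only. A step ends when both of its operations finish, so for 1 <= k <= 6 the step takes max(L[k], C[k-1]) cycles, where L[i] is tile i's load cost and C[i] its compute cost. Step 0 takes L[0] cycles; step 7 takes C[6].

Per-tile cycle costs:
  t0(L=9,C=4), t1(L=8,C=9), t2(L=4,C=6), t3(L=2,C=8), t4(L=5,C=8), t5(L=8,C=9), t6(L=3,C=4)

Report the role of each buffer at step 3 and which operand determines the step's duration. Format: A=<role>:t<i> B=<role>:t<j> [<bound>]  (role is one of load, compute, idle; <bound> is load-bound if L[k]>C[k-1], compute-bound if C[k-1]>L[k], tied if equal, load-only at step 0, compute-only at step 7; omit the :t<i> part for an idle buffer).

step 3: A=compute:t2 B=load:t3 [compute-bound]

  0. 9=9c; end=9; A:t0 B:-
  1. max(8,4)=8c; end=17; A:t0 B:t1
  2. max(4,9)=9c; end=26; A:t2 B:t1
  3. max(2,6)=6c; end=32; A:t2 B:t3
  4. max(5,8)=8c; end=40; A:t4 B:t3
  5. max(8,8)=8c; end=48; A:t4 B:t5
  6. max(3,9)=9c; end=57; A:t6 B:t5
  7. 4=4c; end=61; A:t6 B:t5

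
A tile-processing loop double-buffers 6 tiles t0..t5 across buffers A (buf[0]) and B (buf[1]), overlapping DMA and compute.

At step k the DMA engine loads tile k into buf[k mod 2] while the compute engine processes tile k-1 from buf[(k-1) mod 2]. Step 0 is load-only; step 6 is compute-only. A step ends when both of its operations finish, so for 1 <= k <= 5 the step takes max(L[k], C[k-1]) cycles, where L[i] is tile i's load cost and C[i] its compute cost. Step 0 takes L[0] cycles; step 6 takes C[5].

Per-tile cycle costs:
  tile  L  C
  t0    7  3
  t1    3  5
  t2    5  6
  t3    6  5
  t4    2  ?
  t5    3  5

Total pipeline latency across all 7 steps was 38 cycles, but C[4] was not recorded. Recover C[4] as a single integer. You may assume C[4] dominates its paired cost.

C[4] = 7

step 0 = dur = L[0]=7 = 7
step 1 = dur = max(L[1]=3, C[0]=3) = 3
step 2 = dur = max(L[2]=5, C[1]=5) = 5
step 3 = dur = max(L[3]=6, C[2]=6) = 6
step 4 = dur = max(L[4]=2, C[3]=5) = 5
step 5 = dur = max(L[5]=3, C[4]=?) = C[4]  (unknown; binding)
step 6 = dur = C[5]=5 = 5
sum of known step durations = 31
dur[5] = total - known = 38 - 31 = 7
C[4] is the binding max in step 5, so C[4] = dur[5] = 7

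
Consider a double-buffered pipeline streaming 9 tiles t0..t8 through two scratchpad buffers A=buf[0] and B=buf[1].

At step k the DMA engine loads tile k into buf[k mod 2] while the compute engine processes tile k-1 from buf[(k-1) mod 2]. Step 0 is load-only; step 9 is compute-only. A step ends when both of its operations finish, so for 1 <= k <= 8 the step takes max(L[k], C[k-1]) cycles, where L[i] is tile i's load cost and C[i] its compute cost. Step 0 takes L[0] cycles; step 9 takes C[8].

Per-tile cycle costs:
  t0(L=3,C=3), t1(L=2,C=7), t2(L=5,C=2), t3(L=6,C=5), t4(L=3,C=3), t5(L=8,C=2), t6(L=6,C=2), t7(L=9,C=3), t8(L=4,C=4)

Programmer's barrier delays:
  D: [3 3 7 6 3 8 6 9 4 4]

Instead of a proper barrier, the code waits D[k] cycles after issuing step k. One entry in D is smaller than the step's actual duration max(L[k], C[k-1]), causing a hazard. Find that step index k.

step 0: need L[0]=3 = 3; D[0]=3 ok
step 1: need max(L[1]=2,C[0]=3) = 3; D[1]=3 ok
step 2: need max(L[2]=5,C[1]=7) = 7; D[2]=7 ok
step 3: need max(L[3]=6,C[2]=2) = 6; D[3]=6 ok
step 4: need max(L[4]=3,C[3]=5) = 5; D[4]=3 SHORT
step 5: need max(L[5]=8,C[4]=3) = 8; D[5]=8 ok
step 6: need max(L[6]=6,C[5]=2) = 6; D[6]=6 ok
step 7: need max(L[7]=9,C[6]=2) = 9; D[7]=9 ok
step 8: need max(L[8]=4,C[7]=3) = 4; D[8]=4 ok
step 9: need C[8]=4 = 4; D[9]=4 ok

hazard at step 4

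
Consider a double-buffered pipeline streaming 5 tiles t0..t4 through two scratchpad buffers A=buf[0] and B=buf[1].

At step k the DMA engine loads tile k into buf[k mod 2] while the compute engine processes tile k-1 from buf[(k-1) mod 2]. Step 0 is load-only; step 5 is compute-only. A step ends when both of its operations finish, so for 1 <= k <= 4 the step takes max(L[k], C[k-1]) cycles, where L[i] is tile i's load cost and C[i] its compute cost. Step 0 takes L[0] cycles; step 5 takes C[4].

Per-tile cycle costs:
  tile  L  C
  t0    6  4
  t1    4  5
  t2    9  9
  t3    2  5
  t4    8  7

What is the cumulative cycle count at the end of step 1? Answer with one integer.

k=0 load=t0/6c comp=- wait=6 total=6
k=1 load=t1/4c comp=t0/4c wait=4 total=10
k=2 load=t2/9c comp=t1/5c wait=9 total=19
k=3 load=t3/2c comp=t2/9c wait=9 total=28
k=4 load=t4/8c comp=t3/5c wait=8 total=36
k=5 load=- comp=t4/7c wait=7 total=43

end_cycle[1] = 10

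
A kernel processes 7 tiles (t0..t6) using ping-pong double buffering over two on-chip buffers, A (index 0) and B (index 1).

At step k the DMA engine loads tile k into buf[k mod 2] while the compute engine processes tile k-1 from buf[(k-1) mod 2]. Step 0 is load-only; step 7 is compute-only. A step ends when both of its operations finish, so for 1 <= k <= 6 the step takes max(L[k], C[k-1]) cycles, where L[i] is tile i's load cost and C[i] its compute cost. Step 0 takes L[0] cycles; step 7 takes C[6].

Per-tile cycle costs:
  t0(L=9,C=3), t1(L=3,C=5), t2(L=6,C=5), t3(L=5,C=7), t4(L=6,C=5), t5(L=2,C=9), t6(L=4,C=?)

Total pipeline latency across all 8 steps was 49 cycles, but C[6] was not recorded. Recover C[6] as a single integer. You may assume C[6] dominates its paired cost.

C[6] = 5

step 0: dur = L[0]=9 = 9
step 1: dur = max(L[1]=3, C[0]=3) = 3
step 2: dur = max(L[2]=6, C[1]=5) = 6
step 3: dur = max(L[3]=5, C[2]=5) = 5
step 4: dur = max(L[4]=6, C[3]=7) = 7
step 5: dur = max(L[5]=2, C[4]=5) = 5
step 6: dur = max(L[6]=4, C[5]=9) = 9
step 7: dur = C[6]=? = C[6]  (unknown; binding)
sum of known step durations = 44
dur[7] = total - known = 49 - 44 = 5
C[6] is the binding max in step 7, so C[6] = dur[7] = 5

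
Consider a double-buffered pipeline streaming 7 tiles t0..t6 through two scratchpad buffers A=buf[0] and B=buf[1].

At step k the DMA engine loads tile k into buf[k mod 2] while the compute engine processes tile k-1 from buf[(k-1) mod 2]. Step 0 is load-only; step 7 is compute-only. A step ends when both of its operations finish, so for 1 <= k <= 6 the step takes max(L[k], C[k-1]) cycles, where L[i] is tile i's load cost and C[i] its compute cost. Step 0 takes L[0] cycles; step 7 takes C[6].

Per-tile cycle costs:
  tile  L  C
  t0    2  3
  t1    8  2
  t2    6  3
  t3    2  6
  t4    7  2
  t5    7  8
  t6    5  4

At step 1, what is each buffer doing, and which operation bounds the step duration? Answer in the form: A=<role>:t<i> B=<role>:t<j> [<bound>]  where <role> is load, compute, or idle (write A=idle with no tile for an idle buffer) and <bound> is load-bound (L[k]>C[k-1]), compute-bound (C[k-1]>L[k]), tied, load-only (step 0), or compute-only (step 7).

k=0 load=t0/2c comp=- wait=2 total=2
k=1 load=t1/8c comp=t0/3c wait=8 total=10
k=2 load=t2/6c comp=t1/2c wait=6 total=16
k=3 load=t3/2c comp=t2/3c wait=3 total=19
k=4 load=t4/7c comp=t3/6c wait=7 total=26
k=5 load=t5/7c comp=t4/2c wait=7 total=33
k=6 load=t6/5c comp=t5/8c wait=8 total=41
k=7 load=- comp=t6/4c wait=4 total=45

step 1: A=compute:t0 B=load:t1 [load-bound]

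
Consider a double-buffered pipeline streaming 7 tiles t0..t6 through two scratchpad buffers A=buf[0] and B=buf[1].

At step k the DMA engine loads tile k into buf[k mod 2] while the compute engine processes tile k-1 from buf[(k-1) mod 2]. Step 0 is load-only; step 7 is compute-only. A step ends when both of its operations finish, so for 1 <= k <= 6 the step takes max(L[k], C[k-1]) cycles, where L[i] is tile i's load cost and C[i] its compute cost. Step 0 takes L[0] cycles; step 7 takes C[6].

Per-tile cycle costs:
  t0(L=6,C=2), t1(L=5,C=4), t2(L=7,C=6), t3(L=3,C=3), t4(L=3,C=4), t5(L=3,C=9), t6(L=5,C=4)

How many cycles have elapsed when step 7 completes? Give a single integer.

[0] DMA t0→A (6c) ∥ CU idle ⇒ 6c, clock 6
[1] DMA t1→B (5c) ∥ CU A:t0 (2c) ⇒ 5c, clock 11
[2] DMA t2→A (7c) ∥ CU B:t1 (4c) ⇒ 7c, clock 18
[3] DMA t3→B (3c) ∥ CU A:t2 (6c) ⇒ 6c, clock 24
[4] DMA t4→A (3c) ∥ CU B:t3 (3c) ⇒ 3c, clock 27
[5] DMA t5→B (3c) ∥ CU A:t4 (4c) ⇒ 4c, clock 31
[6] DMA t6→A (5c) ∥ CU B:t5 (9c) ⇒ 9c, clock 40
[7] DMA idle ∥ CU A:t6 (4c) ⇒ 4c, clock 44

end_cycle[7] = 44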